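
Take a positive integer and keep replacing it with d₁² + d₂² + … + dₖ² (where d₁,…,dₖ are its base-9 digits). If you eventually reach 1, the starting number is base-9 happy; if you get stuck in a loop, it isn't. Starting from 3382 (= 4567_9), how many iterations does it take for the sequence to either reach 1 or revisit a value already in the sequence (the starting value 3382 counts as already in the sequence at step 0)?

5

3382 = (4,5,6,7)_9 → 4² + 5² + 6² + 7² = 126
126 = (1,5,0)_9 → 1² + 5² + 0² = 26
26 = (2,8)_9 → 2² + 8² = 68
68 = (7,5)_9 → 7² + 5² = 74
74 = (8,2)_9 → 8² + 2² = 68  — 68 repeats.
That took 5 steps.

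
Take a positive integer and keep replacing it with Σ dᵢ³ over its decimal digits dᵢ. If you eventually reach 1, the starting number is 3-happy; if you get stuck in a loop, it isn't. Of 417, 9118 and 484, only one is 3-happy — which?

417: 417 → 408 → 576 → 684 → 792 → 1080 → 513 → 153 → 153  — repeats 153 (not 3-happy)
9118: 9118 → 1243 → 100 → 1  — reaches 1 (3-happy)
484: 484 → 640 → 280 → 520 → 133 → 55 → 250 → 133  — repeats 133 (not 3-happy)

9118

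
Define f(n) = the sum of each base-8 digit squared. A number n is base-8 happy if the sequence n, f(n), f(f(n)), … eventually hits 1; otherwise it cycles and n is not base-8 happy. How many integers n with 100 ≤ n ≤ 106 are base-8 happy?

1

100: 100 → 33 → 17 → 5 → 25 → 10 → 5  (repeats 5)
101: 101 → 42 → 29 → 34 → 20 → 20  (repeats 20)
102: 102 → 53 → 61 → 74 → 6 → 36 → 32 → 16 → 4 → 16  (repeats 16)
103: 103 → 66 → 5 → 25 → 10 → 5  (repeats 5)
104: 104 → 26 → 13 → 26  (repeats 26)
105: 105 → 27 → 18 → 8 → 1  (reaches 1)
106: 106 → 30 → 45 → 50 → 40 → 25 → 10 → 5 → 25  (repeats 25)
base-8 happy: 105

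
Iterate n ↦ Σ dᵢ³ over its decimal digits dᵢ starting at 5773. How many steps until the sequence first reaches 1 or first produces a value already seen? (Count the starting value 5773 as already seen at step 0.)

5773 → 5³ + 7³ + 7³ + 3³ = 125 + 343 + 343 + 27 = 838
838 → 8³ + 3³ + 8³ = 512 + 27 + 512 = 1051
1051 → 1³ + 0³ + 5³ + 1³ = 1 + 0 + 125 + 1 = 127
127 → 1³ + 2³ + 7³ = 1 + 8 + 343 = 352
352 → 3³ + 5³ + 2³ = 27 + 125 + 8 = 160
160 → 1³ + 6³ + 0³ = 1 + 216 + 0 = 217
217 → 2³ + 1³ + 7³ = 8 + 1 + 343 = 352  — 352 repeats.
That took 7 steps.

7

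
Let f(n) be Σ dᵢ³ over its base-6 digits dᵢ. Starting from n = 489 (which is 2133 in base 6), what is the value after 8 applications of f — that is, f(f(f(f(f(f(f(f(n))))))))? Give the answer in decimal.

489 = (2,1,3,3)_6 → 2³ + 1³ + 3³ + 3³ = 8 + 1 + 27 + 27 = 63
63 = (1,4,3)_6 → 1³ + 4³ + 3³ = 1 + 64 + 27 = 92
92 = (2,3,2)_6 → 2³ + 3³ + 2³ = 8 + 27 + 8 = 43
43 = (1,1,1)_6 → 1³ + 1³ + 1³ = 1 + 1 + 1 = 3
3 = (3)_6 → 3³ = 27
27 = (4,3)_6 → 4³ + 3³ = 64 + 27 = 91
91 = (2,3,1)_6 → 2³ + 3³ + 1³ = 8 + 27 + 1 = 36
36 = (1,0,0)_6 → 1³ + 0³ + 0³ = 1 + 0 + 0 = 1

1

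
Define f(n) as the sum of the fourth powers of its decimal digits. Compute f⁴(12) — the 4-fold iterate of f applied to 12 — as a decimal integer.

12 → 17
17 → 2402
2402 → 288
288 → 8208

8208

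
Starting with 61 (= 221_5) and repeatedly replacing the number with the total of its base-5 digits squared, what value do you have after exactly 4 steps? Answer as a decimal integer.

13

61 = (2,2,1)_5 → 2² + 2² + 1² = 4 + 4 + 1 = 9
9 = (1,4)_5 → 1² + 4² = 1 + 16 = 17
17 = (3,2)_5 → 3² + 2² = 9 + 4 = 13
13 = (2,3)_5 → 2² + 3² = 4 + 9 = 13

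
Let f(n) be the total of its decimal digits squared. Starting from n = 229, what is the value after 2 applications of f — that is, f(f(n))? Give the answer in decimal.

145

229 → 2² + 2² + 9² = 4 + 4 + 81 = 89
89 → 8² + 9² = 64 + 81 = 145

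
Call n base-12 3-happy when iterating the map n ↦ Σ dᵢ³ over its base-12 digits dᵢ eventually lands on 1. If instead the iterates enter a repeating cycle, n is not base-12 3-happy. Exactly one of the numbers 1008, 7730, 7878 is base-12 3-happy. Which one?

7730

1008: 1008 → 343 → 415 → 1351 → 1136 → 1855 → 1344 → 793 → 342 → 288 → 8 → 512 → 755 → 1464 → 1008  — repeats 1008 (not base-12 3-happy)
7730: 7730 → 709 → 1396 → 1305 → 1458 → 1217 → 762 → 368 → 736 → 190 → 1028 → 856 → 1520 → 1728 → 1  — reaches 1 (base-12 3-happy)
7878: 7878 → 1008 → 343 → 415 → 1351 → 1136 → 1855 → 1344 → 793 → 342 → 288 → 8 → 512 → 755 → 1464 → 1008  — repeats 1008 (not base-12 3-happy)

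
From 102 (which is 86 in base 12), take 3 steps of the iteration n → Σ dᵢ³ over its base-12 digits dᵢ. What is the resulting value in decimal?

102 = (8,6)_12 → 8³ + 6³ = 512 + 216 = 728
728 = (5,0,8)_12 → 5³ + 0³ + 8³ = 125 + 0 + 512 = 637
637 = (4,5,1)_12 → 4³ + 5³ + 1³ = 64 + 125 + 1 = 190

190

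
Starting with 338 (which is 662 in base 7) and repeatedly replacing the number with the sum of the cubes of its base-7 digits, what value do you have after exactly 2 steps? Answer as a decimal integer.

434

338 = (6,6,2)_7 → 6³ + 6³ + 2³ = 216 + 216 + 8 = 440
440 = (1,1,6,6)_7 → 1³ + 1³ + 6³ + 6³ = 1 + 1 + 216 + 216 = 434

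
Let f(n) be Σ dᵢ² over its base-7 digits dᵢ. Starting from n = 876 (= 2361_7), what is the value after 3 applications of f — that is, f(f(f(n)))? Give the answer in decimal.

876 = (2,3,6,1)_7 → 2² + 3² + 6² + 1² = 50
50 = (1,0,1)_7 → 1² + 0² + 1² = 2
2 = (2)_7 → 2² = 4

4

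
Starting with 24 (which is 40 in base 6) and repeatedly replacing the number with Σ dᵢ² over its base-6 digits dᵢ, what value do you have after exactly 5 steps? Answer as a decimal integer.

25

24 = (4,0)_6 → 4² + 0² = 16
16 = (2,4)_6 → 2² + 4² = 20
20 = (3,2)_6 → 3² + 2² = 13
13 = (2,1)_6 → 2² + 1² = 5
5 = (5)_6 → 5² = 25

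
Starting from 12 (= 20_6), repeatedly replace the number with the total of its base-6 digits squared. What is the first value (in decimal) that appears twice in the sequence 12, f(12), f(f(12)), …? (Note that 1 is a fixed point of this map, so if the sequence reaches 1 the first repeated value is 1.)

20

12 = (2,0)_6 → 2² + 0² = 4 + 0 = 4
4 = (4)_6 → 4² = 16
16 = (2,4)_6 → 2² + 4² = 4 + 16 = 20
20 = (3,2)_6 → 3² + 2² = 9 + 4 = 13
13 = (2,1)_6 → 2² + 1² = 4 + 1 = 5
5 = (5)_6 → 5² = 25
25 = (4,1)_6 → 4² + 1² = 16 + 1 = 17
17 = (2,5)_6 → 2² + 5² = 4 + 25 = 29
29 = (4,5)_6 → 4² + 5² = 16 + 25 = 41
41 = (1,0,5)_6 → 1² + 0² + 5² = 1 + 0 + 25 = 26
26 = (4,2)_6 → 4² + 2² = 16 + 4 = 20  — 20 already appeared earlier.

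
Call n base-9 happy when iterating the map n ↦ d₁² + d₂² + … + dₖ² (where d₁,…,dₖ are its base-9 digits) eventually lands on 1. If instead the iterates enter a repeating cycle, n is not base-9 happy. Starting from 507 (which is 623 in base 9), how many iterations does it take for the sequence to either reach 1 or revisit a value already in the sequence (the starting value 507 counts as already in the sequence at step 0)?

3

507 = (6,2,3)_9 → 6² + 2² + 3² = 36 + 4 + 9 = 49
49 = (5,4)_9 → 5² + 4² = 25 + 16 = 41
41 = (4,5)_9 → 4² + 5² = 16 + 25 = 41  — 41 repeats.
That took 3 steps.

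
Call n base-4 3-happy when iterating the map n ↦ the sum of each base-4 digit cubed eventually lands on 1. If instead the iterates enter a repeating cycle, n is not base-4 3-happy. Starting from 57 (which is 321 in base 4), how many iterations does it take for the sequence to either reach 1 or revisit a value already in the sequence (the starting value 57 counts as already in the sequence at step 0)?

3

57 = (3,2,1)_4 → 3³ + 2³ + 1³ = 27 + 8 + 1 = 36
36 = (2,1,0)_4 → 2³ + 1³ + 0³ = 8 + 1 + 0 = 9
9 = (2,1)_4 → 2³ + 1³ = 8 + 1 = 9  — 9 repeats.
That took 3 steps.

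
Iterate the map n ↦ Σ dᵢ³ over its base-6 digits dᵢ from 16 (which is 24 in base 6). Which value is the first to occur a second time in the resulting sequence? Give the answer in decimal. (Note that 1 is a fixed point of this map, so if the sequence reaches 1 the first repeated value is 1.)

16 = (2,4)_6 → 2³ + 4³ = 72
72 = (2,0,0)_6 → 2³ + 0³ + 0³ = 8
8 = (1,2)_6 → 1³ + 2³ = 9
9 = (1,3)_6 → 1³ + 3³ = 28
28 = (4,4)_6 → 4³ + 4³ = 128
128 = (3,3,2)_6 → 3³ + 3³ + 2³ = 62
62 = (1,4,2)_6 → 1³ + 4³ + 2³ = 73
73 = (2,0,1)_6 → 2³ + 0³ + 1³ = 9  — 9 already appeared earlier.

9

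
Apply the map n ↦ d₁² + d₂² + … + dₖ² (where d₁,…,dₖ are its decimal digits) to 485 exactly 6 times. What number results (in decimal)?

485 → 105
105 → 26
26 → 40
40 → 16
16 → 37
37 → 58

58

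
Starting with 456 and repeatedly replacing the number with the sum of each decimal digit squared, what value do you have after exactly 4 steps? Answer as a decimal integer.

42

456 → 77
77 → 98
98 → 145
145 → 42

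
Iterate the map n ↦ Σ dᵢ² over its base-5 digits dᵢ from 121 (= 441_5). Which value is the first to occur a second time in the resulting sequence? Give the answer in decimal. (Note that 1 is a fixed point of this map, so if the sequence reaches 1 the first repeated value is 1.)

121 = (4,4,1)_5 → 4² + 4² + 1² = 16 + 16 + 1 = 33
33 = (1,1,3)_5 → 1² + 1² + 3² = 1 + 1 + 9 = 11
11 = (2,1)_5 → 2² + 1² = 4 + 1 = 5
5 = (1,0)_5 → 1² + 0² = 1 + 0 = 1  — reached the fixed point 1.
1 → 1, so 1 is the first repeated value.

1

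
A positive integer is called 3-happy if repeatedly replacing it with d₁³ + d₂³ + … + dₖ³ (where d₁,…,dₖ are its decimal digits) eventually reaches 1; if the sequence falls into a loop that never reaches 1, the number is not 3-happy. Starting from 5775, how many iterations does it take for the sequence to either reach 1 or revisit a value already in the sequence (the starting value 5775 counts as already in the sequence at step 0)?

5775 → 5³ + 7³ + 7³ + 5³ = 936
936 → 9³ + 3³ + 6³ = 972
972 → 9³ + 7³ + 2³ = 1080
1080 → 1³ + 0³ + 8³ + 0³ = 513
513 → 5³ + 1³ + 3³ = 153
153 → 1³ + 5³ + 3³ = 153  — 153 repeats.
That took 6 steps.

6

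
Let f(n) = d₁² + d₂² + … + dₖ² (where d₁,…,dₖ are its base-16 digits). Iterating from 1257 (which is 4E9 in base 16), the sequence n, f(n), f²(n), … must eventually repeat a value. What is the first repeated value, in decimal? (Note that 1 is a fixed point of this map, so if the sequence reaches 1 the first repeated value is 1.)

169

1257 = (4,14,9)_16 → 4² + 14² + 9² = 293
293 = (1,2,5)_16 → 1² + 2² + 5² = 30
30 = (1,14)_16 → 1² + 14² = 197
197 = (12,5)_16 → 12² + 5² = 169
169 = (10,9)_16 → 10² + 9² = 181
181 = (11,5)_16 → 11² + 5² = 146
146 = (9,2)_16 → 9² + 2² = 85
85 = (5,5)_16 → 5² + 5² = 50
50 = (3,2)_16 → 3² + 2² = 13
13 = (13)_16 → 13² = 169  — 169 already appeared earlier.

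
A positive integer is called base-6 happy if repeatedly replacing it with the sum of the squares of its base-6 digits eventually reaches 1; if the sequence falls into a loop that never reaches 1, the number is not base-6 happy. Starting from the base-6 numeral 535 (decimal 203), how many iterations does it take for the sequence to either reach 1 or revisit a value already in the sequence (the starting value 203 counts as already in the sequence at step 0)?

203 = (5,3,5)_6 → 59
59 = (1,3,5)_6 → 35
35 = (5,5)_6 → 50
50 = (1,2,2)_6 → 9
9 = (1,3)_6 → 10
10 = (1,4)_6 → 17
17 = (2,5)_6 → 29
29 = (4,5)_6 → 41
41 = (1,0,5)_6 → 26
26 = (4,2)_6 → 20
20 = (3,2)_6 → 13
13 = (2,1)_6 → 5
5 = (5)_6 → 25
25 = (4,1)_6 → 17  — 17 repeats.
That took 14 steps.

14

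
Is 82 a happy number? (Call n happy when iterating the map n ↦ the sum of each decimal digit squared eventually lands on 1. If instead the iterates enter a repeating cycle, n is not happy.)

happy

82 → 68
68 → 100
100 → 1  — reached 1.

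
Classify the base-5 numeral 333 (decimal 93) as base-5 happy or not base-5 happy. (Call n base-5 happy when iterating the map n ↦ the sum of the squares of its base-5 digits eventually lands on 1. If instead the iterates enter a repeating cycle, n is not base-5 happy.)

base-5 happy

93 = (3,3,3)_5 → 27
27 = (1,0,2)_5 → 5
5 = (1,0)_5 → 1  — reached 1.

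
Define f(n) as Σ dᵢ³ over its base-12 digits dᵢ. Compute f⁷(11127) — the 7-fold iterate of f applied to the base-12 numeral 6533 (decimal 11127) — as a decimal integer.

11127 = (6,5,3,3)_12 → 6³ + 5³ + 3³ + 3³ = 395
395 = (2,8,11)_12 → 2³ + 8³ + 11³ = 1851
1851 = (1,0,10,3)_12 → 1³ + 0³ + 10³ + 3³ = 1028
1028 = (7,1,8)_12 → 7³ + 1³ + 8³ = 856
856 = (5,11,4)_12 → 5³ + 11³ + 4³ = 1520
1520 = (10,6,8)_12 → 10³ + 6³ + 8³ = 1728
1728 = (1,0,0,0)_12 → 1³ + 0³ + 0³ + 0³ = 1

1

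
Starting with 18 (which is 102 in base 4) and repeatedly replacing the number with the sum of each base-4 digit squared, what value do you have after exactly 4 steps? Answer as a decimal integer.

18 = (1,0,2)_4 → 1² + 0² + 2² = 5
5 = (1,1)_4 → 1² + 1² = 2
2 = (2)_4 → 2² = 4
4 = (1,0)_4 → 1² + 0² = 1

1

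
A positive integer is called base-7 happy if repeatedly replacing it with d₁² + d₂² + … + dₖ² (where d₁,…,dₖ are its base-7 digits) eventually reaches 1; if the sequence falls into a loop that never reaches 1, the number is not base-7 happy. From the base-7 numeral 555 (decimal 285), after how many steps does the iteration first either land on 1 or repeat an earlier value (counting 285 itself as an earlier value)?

285 = (5,5,5)_7 → 5² + 5² + 5² = 25 + 25 + 25 = 75
75 = (1,3,5)_7 → 1² + 3² + 5² = 1 + 9 + 25 = 35
35 = (5,0)_7 → 5² + 0² = 25 + 0 = 25
25 = (3,4)_7 → 3² + 4² = 9 + 16 = 25  — 25 repeats.
That took 4 steps.

4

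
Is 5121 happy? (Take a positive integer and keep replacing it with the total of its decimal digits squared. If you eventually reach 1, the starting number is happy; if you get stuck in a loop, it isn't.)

5121 → 5² + 1² + 2² + 1² = 25 + 1 + 4 + 1 = 31
31 → 3² + 1² = 9 + 1 = 10
10 → 1² + 0² = 1 + 0 = 1  — reached 1.

happy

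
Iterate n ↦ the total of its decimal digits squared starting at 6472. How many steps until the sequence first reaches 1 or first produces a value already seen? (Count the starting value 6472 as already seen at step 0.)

6472 → 6² + 4² + 7² + 2² = 36 + 16 + 49 + 4 = 105
105 → 1² + 0² + 5² = 1 + 0 + 25 = 26
26 → 2² + 6² = 4 + 36 = 40
40 → 4² + 0² = 16 + 0 = 16
16 → 1² + 6² = 1 + 36 = 37
37 → 3² + 7² = 9 + 49 = 58
58 → 5² + 8² = 25 + 64 = 89
89 → 8² + 9² = 64 + 81 = 145
145 → 1² + 4² + 5² = 1 + 16 + 25 = 42
42 → 4² + 2² = 16 + 4 = 20
20 → 2² + 0² = 4 + 0 = 4
4 → 4² = 16  — 16 repeats.
That took 12 steps.

12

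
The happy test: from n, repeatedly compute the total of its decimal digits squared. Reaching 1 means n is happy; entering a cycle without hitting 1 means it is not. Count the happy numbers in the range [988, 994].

988: 988 → 209 → 85 → 89 → 145 → 42 → 20 → 4 → 16 → 37 → 58 → 89  (repeats 89)
989: 989 → 226 → 44 → 32 → 13 → 10 → 1  (reaches 1)
990: 990 → 162 → 41 → 17 → 50 → 25 → 29 → 85 → 89 → 145 → 42 → 20 → 4 → 16 → 37 → 58 → 89  (repeats 89)
991: 991 → 163 → 46 → 52 → 29 → 85 → 89 → 145 → 42 → 20 → 4 → 16 → 37 → 58 → 89  (repeats 89)
992: 992 → 166 → 73 → 58 → 89 → 145 → 42 → 20 → 4 → 16 → 37 → 58  (repeats 58)
993: 993 → 171 → 51 → 26 → 40 → 16 → 37 → 58 → 89 → 145 → 42 → 20 → 4 → 16  (repeats 16)
994: 994 → 178 → 114 → 18 → 65 → 61 → 37 → 58 → 89 → 145 → 42 → 20 → 4 → 16 → 37  (repeats 37)
happy: 989

1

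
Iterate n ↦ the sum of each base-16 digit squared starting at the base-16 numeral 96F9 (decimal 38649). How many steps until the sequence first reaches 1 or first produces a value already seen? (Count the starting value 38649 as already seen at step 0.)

11

38649 = (9,6,15,9)_16 → 9² + 6² + 15² + 9² = 423
423 = (1,10,7)_16 → 1² + 10² + 7² = 150
150 = (9,6)_16 → 9² + 6² = 117
117 = (7,5)_16 → 7² + 5² = 74
74 = (4,10)_16 → 4² + 10² = 116
116 = (7,4)_16 → 7² + 4² = 65
65 = (4,1)_16 → 4² + 1² = 17
17 = (1,1)_16 → 1² + 1² = 2
2 = (2)_16 → 2² = 4
4 = (4)_16 → 4² = 16
16 = (1,0)_16 → 1² + 0² = 1  — reached 1.
That took 11 steps.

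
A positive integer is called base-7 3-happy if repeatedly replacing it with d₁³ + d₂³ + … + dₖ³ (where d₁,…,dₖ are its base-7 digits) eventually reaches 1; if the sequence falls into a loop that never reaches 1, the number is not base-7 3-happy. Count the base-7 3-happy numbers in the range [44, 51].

44: 44 → 224 → 128 → 80 → 92 → 218 → 92  — not base-7 3-happy
45: 45 → 243 → 405 → 219 → 99 → 9 → 9  — not base-7 3-happy
46: 46 → 280 → 250 → 250  — not base-7 3-happy
47: 47 → 341 → 557 → 137 → 197 → 65 → 17 → 35 → 125 → 251 → 341  — not base-7 3-happy
48: 48 → 432 → 252 → 126 → 72 → 36 → 126  — not base-7 3-happy
49: 49 → 1  — base-7 3-happy
50: 50 → 2 → 8 → 2  — not base-7 3-happy
51: 51 → 9 → 9  — not base-7 3-happy
base-7 3-happy: 49

1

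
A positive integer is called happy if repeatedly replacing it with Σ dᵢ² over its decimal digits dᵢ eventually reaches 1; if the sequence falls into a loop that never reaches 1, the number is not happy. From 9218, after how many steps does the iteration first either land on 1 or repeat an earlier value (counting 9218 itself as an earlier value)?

9218 → 150
150 → 26
26 → 40
40 → 16
16 → 37
37 → 58
58 → 89
89 → 145
145 → 42
42 → 20
20 → 4
4 → 16  — 16 repeats.
That took 12 steps.

12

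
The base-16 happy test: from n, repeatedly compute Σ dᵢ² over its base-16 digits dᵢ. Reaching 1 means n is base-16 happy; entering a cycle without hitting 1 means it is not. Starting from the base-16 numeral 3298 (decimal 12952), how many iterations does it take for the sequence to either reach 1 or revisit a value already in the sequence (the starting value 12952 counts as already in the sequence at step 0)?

11

12952 = (3,2,9,8)_16 → 158
158 = (9,14)_16 → 277
277 = (1,1,5)_16 → 27
27 = (1,11)_16 → 122
122 = (7,10)_16 → 149
149 = (9,5)_16 → 106
106 = (6,10)_16 → 136
136 = (8,8)_16 → 128
128 = (8,0)_16 → 64
64 = (4,0)_16 → 16
16 = (1,0)_16 → 1  — reached 1.
That took 11 steps.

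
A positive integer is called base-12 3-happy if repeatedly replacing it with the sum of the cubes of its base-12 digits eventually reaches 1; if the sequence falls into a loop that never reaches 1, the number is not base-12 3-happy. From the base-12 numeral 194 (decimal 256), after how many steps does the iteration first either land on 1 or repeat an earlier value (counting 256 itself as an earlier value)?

256 = (1,9,4)_12 → 1³ + 9³ + 4³ = 794
794 = (5,6,2)_12 → 5³ + 6³ + 2³ = 349
349 = (2,5,1)_12 → 2³ + 5³ + 1³ = 134
134 = (11,2)_12 → 11³ + 2³ = 1339
1339 = (9,3,7)_12 → 9³ + 3³ + 7³ = 1099
1099 = (7,7,7)_12 → 7³ + 7³ + 7³ = 1029
1029 = (7,1,9)_12 → 7³ + 1³ + 9³ = 1073
1073 = (7,5,5)_12 → 7³ + 5³ + 5³ = 593
593 = (4,1,5)_12 → 4³ + 1³ + 5³ = 190
190 = (1,3,10)_12 → 1³ + 3³ + 10³ = 1028
1028 = (7,1,8)_12 → 7³ + 1³ + 8³ = 856
856 = (5,11,4)_12 → 5³ + 11³ + 4³ = 1520
1520 = (10,6,8)_12 → 10³ + 6³ + 8³ = 1728
1728 = (1,0,0,0)_12 → 1³ + 0³ + 0³ + 0³ = 1  — reached 1.
That took 14 steps.

14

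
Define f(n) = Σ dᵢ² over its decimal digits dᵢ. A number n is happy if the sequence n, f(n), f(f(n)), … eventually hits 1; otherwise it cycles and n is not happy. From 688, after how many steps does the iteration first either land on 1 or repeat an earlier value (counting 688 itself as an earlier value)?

15

688 → 6² + 8² + 8² = 36 + 64 + 64 = 164
164 → 1² + 6² + 4² = 1 + 36 + 16 = 53
53 → 5² + 3² = 25 + 9 = 34
34 → 3² + 4² = 9 + 16 = 25
25 → 2² + 5² = 4 + 25 = 29
29 → 2² + 9² = 4 + 81 = 85
85 → 8² + 5² = 64 + 25 = 89
89 → 8² + 9² = 64 + 81 = 145
145 → 1² + 4² + 5² = 1 + 16 + 25 = 42
42 → 4² + 2² = 16 + 4 = 20
20 → 2² + 0² = 4 + 0 = 4
4 → 4² = 16
16 → 1² + 6² = 1 + 36 = 37
37 → 3² + 7² = 9 + 49 = 58
58 → 5² + 8² = 25 + 64 = 89  — 89 repeats.
That took 15 steps.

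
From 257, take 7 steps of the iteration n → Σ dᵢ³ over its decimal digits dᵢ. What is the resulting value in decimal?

257 → 2³ + 5³ + 7³ = 8 + 125 + 343 = 476
476 → 4³ + 7³ + 6³ = 64 + 343 + 216 = 623
623 → 6³ + 2³ + 3³ = 216 + 8 + 27 = 251
251 → 2³ + 5³ + 1³ = 8 + 125 + 1 = 134
134 → 1³ + 3³ + 4³ = 1 + 27 + 64 = 92
92 → 9³ + 2³ = 729 + 8 = 737
737 → 7³ + 3³ + 7³ = 343 + 27 + 343 = 713

713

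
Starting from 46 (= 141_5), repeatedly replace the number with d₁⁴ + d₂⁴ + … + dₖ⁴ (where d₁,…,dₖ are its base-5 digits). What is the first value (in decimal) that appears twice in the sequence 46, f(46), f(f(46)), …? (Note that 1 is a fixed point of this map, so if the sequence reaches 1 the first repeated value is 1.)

46 = (1,4,1)_5 → 1⁴ + 4⁴ + 1⁴ = 1 + 256 + 1 = 258
258 = (2,0,1,3)_5 → 2⁴ + 0⁴ + 1⁴ + 3⁴ = 16 + 0 + 1 + 81 = 98
98 = (3,4,3)_5 → 3⁴ + 4⁴ + 3⁴ = 81 + 256 + 81 = 418
418 = (3,1,3,3)_5 → 3⁴ + 1⁴ + 3⁴ + 3⁴ = 81 + 1 + 81 + 81 = 244
244 = (1,4,3,4)_5 → 1⁴ + 4⁴ + 3⁴ + 4⁴ = 1 + 256 + 81 + 256 = 594
594 = (4,3,3,4)_5 → 4⁴ + 3⁴ + 3⁴ + 4⁴ = 256 + 81 + 81 + 256 = 674
674 = (1,0,1,4,4)_5 → 1⁴ + 0⁴ + 1⁴ + 4⁴ + 4⁴ = 1 + 0 + 1 + 256 + 256 = 514
514 = (4,0,2,4)_5 → 4⁴ + 0⁴ + 2⁴ + 4⁴ = 256 + 0 + 16 + 256 = 528
528 = (4,1,0,3)_5 → 4⁴ + 1⁴ + 0⁴ + 3⁴ = 256 + 1 + 0 + 81 = 338
338 = (2,3,2,3)_5 → 2⁴ + 3⁴ + 2⁴ + 3⁴ = 16 + 81 + 16 + 81 = 194
194 = (1,2,3,4)_5 → 1⁴ + 2⁴ + 3⁴ + 4⁴ = 1 + 16 + 81 + 256 = 354
354 = (2,4,0,4)_5 → 2⁴ + 4⁴ + 0⁴ + 4⁴ = 16 + 256 + 0 + 256 = 528  — 528 already appeared earlier.

528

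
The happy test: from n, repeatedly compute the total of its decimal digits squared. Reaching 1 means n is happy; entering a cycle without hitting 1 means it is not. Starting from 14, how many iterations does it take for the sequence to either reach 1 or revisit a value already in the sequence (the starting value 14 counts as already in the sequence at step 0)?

14

14 → 1² + 4² = 17
17 → 1² + 7² = 50
50 → 5² + 0² = 25
25 → 2² + 5² = 29
29 → 2² + 9² = 85
85 → 8² + 5² = 89
89 → 8² + 9² = 145
145 → 1² + 4² + 5² = 42
42 → 4² + 2² = 20
20 → 2² + 0² = 4
4 → 4² = 16
16 → 1² + 6² = 37
37 → 3² + 7² = 58
58 → 5² + 8² = 89  — 89 repeats.
That took 14 steps.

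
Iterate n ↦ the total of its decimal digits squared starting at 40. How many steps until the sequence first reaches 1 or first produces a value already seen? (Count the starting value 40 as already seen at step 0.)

40 → 16
16 → 37
37 → 58
58 → 89
89 → 145
145 → 42
42 → 20
20 → 4
4 → 16  — 16 repeats.
That took 9 steps.

9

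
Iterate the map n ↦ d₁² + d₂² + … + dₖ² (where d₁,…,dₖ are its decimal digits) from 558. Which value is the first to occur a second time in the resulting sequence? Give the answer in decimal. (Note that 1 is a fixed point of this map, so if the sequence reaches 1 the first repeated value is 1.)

558 → 5² + 5² + 8² = 114
114 → 1² + 1² + 4² = 18
18 → 1² + 8² = 65
65 → 6² + 5² = 61
61 → 6² + 1² = 37
37 → 3² + 7² = 58
58 → 5² + 8² = 89
89 → 8² + 9² = 145
145 → 1² + 4² + 5² = 42
42 → 4² + 2² = 20
20 → 2² + 0² = 4
4 → 4² = 16
16 → 1² + 6² = 37  — 37 already appeared earlier.

37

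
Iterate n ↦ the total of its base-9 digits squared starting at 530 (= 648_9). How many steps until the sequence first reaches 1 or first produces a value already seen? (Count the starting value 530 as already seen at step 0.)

4

530 = (6,4,8)_9 → 116
116 = (1,3,8)_9 → 74
74 = (8,2)_9 → 68
68 = (7,5)_9 → 74  — 74 repeats.
That took 4 steps.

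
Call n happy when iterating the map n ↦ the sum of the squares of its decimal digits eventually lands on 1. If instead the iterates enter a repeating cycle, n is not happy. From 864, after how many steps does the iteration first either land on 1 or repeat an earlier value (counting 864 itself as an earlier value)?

864 → 8² + 6² + 4² = 116
116 → 1² + 1² + 6² = 38
38 → 3² + 8² = 73
73 → 7² + 3² = 58
58 → 5² + 8² = 89
89 → 8² + 9² = 145
145 → 1² + 4² + 5² = 42
42 → 4² + 2² = 20
20 → 2² + 0² = 4
4 → 4² = 16
16 → 1² + 6² = 37
37 → 3² + 7² = 58  — 58 repeats.
That took 12 steps.

12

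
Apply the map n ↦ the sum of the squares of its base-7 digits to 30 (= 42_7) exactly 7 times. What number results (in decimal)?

30 = (4,2)_7 → 4² + 2² = 20
20 = (2,6)_7 → 2² + 6² = 40
40 = (5,5)_7 → 5² + 5² = 50
50 = (1,0,1)_7 → 1² + 0² + 1² = 2
2 = (2)_7 → 2² = 4
4 = (4)_7 → 4² = 16
16 = (2,2)_7 → 2² + 2² = 8

8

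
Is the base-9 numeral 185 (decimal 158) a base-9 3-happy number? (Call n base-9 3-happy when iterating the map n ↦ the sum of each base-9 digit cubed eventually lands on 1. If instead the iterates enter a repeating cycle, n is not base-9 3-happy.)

not base-9 3-happy

158 = (1,8,5)_9 → 1³ + 8³ + 5³ = 1 + 512 + 125 = 638
638 = (7,7,8)_9 → 7³ + 7³ + 8³ = 343 + 343 + 512 = 1198
1198 = (1,5,7,1)_9 → 1³ + 5³ + 7³ + 1³ = 1 + 125 + 343 + 1 = 470
470 = (5,7,2)_9 → 5³ + 7³ + 2³ = 125 + 343 + 8 = 476
476 = (5,7,8)_9 → 5³ + 7³ + 8³ = 125 + 343 + 512 = 980
980 = (1,3,0,8)_9 → 1³ + 3³ + 0³ + 8³ = 1 + 27 + 0 + 512 = 540
540 = (6,6,0)_9 → 6³ + 6³ + 0³ = 216 + 216 + 0 = 432
432 = (5,3,0)_9 → 5³ + 3³ + 0³ = 125 + 27 + 0 = 152
152 = (1,7,8)_9 → 1³ + 7³ + 8³ = 1 + 343 + 512 = 856
856 = (1,1,5,1)_9 → 1³ + 1³ + 5³ + 1³ = 1 + 1 + 125 + 1 = 128
128 = (1,5,2)_9 → 1³ + 5³ + 2³ = 1 + 125 + 8 = 134
134 = (1,5,8)_9 → 1³ + 5³ + 8³ = 1 + 125 + 512 = 638  — 638 already seen; the sequence cycles without reaching 1.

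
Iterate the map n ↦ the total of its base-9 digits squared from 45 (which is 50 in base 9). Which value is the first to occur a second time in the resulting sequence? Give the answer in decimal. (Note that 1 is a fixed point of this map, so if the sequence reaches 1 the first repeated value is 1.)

53

45 = (5,0)_9 → 5² + 0² = 25 + 0 = 25
25 = (2,7)_9 → 2² + 7² = 4 + 49 = 53
53 = (5,8)_9 → 5² + 8² = 25 + 64 = 89
89 = (1,0,8)_9 → 1² + 0² + 8² = 1 + 0 + 64 = 65
65 = (7,2)_9 → 7² + 2² = 49 + 4 = 53  — 53 already appeared earlier.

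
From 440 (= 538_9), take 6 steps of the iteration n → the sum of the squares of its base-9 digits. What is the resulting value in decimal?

440 = (5,3,8)_9 → 5² + 3² + 8² = 25 + 9 + 64 = 98
98 = (1,1,8)_9 → 1² + 1² + 8² = 1 + 1 + 64 = 66
66 = (7,3)_9 → 7² + 3² = 49 + 9 = 58
58 = (6,4)_9 → 6² + 4² = 36 + 16 = 52
52 = (5,7)_9 → 5² + 7² = 25 + 49 = 74
74 = (8,2)_9 → 8² + 2² = 64 + 4 = 68

68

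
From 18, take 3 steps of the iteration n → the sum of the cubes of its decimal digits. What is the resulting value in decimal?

18 → 1³ + 8³ = 513
513 → 5³ + 1³ + 3³ = 153
153 → 1³ + 5³ + 3³ = 153

153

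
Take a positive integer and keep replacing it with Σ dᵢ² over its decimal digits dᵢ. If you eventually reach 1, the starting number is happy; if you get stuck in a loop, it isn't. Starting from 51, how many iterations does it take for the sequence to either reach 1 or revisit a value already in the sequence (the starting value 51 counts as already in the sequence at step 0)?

51 → 5² + 1² = 25 + 1 = 26
26 → 2² + 6² = 4 + 36 = 40
40 → 4² + 0² = 16 + 0 = 16
16 → 1² + 6² = 1 + 36 = 37
37 → 3² + 7² = 9 + 49 = 58
58 → 5² + 8² = 25 + 64 = 89
89 → 8² + 9² = 64 + 81 = 145
145 → 1² + 4² + 5² = 1 + 16 + 25 = 42
42 → 4² + 2² = 16 + 4 = 20
20 → 2² + 0² = 4 + 0 = 4
4 → 4² = 16  — 16 repeats.
That took 11 steps.

11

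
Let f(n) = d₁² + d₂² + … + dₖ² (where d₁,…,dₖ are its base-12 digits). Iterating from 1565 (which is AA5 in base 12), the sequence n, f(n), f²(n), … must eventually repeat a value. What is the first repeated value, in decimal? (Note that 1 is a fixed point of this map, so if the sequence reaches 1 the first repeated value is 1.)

1565 = (10,10,5)_12 → 10² + 10² + 5² = 100 + 100 + 25 = 225
225 = (1,6,9)_12 → 1² + 6² + 9² = 1 + 36 + 81 = 118
118 = (9,10)_12 → 9² + 10² = 81 + 100 = 181
181 = (1,3,1)_12 → 1² + 3² + 1² = 1 + 9 + 1 = 11
11 = (11)_12 → 11² = 121
121 = (10,1)_12 → 10² + 1² = 100 + 1 = 101
101 = (8,5)_12 → 8² + 5² = 64 + 25 = 89
89 = (7,5)_12 → 7² + 5² = 49 + 25 = 74
74 = (6,2)_12 → 6² + 2² = 36 + 4 = 40
40 = (3,4)_12 → 3² + 4² = 9 + 16 = 25
25 = (2,1)_12 → 2² + 1² = 4 + 1 = 5
5 = (5)_12 → 5² = 25  — 25 already appeared earlier.

25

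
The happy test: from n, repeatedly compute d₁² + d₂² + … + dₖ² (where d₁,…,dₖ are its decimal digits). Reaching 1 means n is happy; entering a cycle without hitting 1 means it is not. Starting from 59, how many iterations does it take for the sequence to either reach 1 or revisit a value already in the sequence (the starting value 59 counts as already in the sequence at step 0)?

10

59 → 5² + 9² = 25 + 81 = 106
106 → 1² + 0² + 6² = 1 + 0 + 36 = 37
37 → 3² + 7² = 9 + 49 = 58
58 → 5² + 8² = 25 + 64 = 89
89 → 8² + 9² = 64 + 81 = 145
145 → 1² + 4² + 5² = 1 + 16 + 25 = 42
42 → 4² + 2² = 16 + 4 = 20
20 → 2² + 0² = 4 + 0 = 4
4 → 4² = 16
16 → 1² + 6² = 1 + 36 = 37  — 37 repeats.
That took 10 steps.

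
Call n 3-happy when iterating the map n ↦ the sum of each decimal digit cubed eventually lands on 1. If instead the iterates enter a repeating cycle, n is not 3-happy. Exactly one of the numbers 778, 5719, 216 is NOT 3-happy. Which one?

216

778: 778 → 1198 → 1243 → 100 → 1  — reaches 1 (3-happy)
5719: 5719 → 1198 → 1243 → 100 → 1  — reaches 1 (3-happy)
216: 216 → 225 → 141 → 66 → 432 → 99 → 1458 → 702 → 351 → 153 → 153  — repeats 153 (not 3-happy)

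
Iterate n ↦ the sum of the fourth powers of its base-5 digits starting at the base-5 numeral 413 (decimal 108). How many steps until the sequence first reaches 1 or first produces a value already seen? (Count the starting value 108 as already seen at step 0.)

108 = (4,1,3)_5 → 338
338 = (2,3,2,3)_5 → 194
194 = (1,2,3,4)_5 → 354
354 = (2,4,0,4)_5 → 528
528 = (4,1,0,3)_5 → 338  — 338 repeats.
That took 5 steps.

5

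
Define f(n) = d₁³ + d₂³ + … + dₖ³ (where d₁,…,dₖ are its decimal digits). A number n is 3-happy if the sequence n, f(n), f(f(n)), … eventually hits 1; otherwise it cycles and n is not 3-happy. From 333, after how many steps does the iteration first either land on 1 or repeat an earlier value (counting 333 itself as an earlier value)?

333 → 81
81 → 513
513 → 153
153 → 153  — 153 repeats.
That took 4 steps.

4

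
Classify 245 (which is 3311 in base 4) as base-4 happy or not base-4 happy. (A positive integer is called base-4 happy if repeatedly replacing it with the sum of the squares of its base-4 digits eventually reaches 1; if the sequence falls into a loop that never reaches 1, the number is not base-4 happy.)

245 = (3,3,1,1)_4 → 3² + 3² + 1² + 1² = 20
20 = (1,1,0)_4 → 1² + 1² + 0² = 2
2 = (2)_4 → 2² = 4
4 = (1,0)_4 → 1² + 0² = 1  — reached 1.

base-4 happy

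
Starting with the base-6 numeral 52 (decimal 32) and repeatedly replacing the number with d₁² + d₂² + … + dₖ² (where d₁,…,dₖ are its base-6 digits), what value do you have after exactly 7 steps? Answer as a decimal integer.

32 = (5,2)_6 → 5² + 2² = 25 + 4 = 29
29 = (4,5)_6 → 4² + 5² = 16 + 25 = 41
41 = (1,0,5)_6 → 1² + 0² + 5² = 1 + 0 + 25 = 26
26 = (4,2)_6 → 4² + 2² = 16 + 4 = 20
20 = (3,2)_6 → 3² + 2² = 9 + 4 = 13
13 = (2,1)_6 → 2² + 1² = 4 + 1 = 5
5 = (5)_6 → 5² = 25

25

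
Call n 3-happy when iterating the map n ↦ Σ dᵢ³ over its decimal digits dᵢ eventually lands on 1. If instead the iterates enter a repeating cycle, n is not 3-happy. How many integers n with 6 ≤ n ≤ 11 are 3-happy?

6: 6 → 216 → 225 → 141 → 66 → 432 → 99 → 1458 → 702 → 351 → 153 → 153  — not 3-happy
7: 7 → 343 → 118 → 514 → 190 → 730 → 370 → 370  — not 3-happy
8: 8 → 512 → 134 → 92 → 737 → 713 → 371 → 371  — not 3-happy
9: 9 → 729 → 1080 → 513 → 153 → 153  — not 3-happy
10: 10 → 1  — 3-happy
11: 11 → 2 → 8 → 512 → 134 → 92 → 737 → 713 → 371 → 371  — not 3-happy
3-happy: 10

1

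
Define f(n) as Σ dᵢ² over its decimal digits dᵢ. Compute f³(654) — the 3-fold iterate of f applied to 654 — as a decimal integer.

145

654 → 6² + 5² + 4² = 36 + 25 + 16 = 77
77 → 7² + 7² = 49 + 49 = 98
98 → 9² + 8² = 81 + 64 = 145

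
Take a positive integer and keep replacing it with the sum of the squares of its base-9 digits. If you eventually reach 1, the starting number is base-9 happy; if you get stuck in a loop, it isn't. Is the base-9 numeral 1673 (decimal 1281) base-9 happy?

1281 = (1,6,7,3)_9 → 1² + 6² + 7² + 3² = 95
95 = (1,1,5)_9 → 1² + 1² + 5² = 27
27 = (3,0)_9 → 3² + 0² = 9
9 = (1,0)_9 → 1² + 0² = 1  — reached 1.

base-9 happy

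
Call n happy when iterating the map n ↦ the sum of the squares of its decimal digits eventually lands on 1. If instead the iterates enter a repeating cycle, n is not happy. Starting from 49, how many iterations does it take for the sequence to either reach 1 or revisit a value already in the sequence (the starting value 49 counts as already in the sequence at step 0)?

4

49 → 4² + 9² = 97
97 → 9² + 7² = 130
130 → 1² + 3² + 0² = 10
10 → 1² + 0² = 1  — reached 1.
That took 4 steps.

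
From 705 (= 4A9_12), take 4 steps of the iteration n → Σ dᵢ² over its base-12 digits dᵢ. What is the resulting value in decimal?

90

705 = (4,10,9)_12 → 197
197 = (1,4,5)_12 → 42
42 = (3,6)_12 → 45
45 = (3,9)_12 → 90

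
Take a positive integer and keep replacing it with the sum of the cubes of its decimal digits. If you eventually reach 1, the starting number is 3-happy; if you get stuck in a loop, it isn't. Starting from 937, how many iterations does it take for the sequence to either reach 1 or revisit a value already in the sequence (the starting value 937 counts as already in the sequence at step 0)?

937 → 9³ + 3³ + 7³ = 1099
1099 → 1³ + 0³ + 9³ + 9³ = 1459
1459 → 1³ + 4³ + 5³ + 9³ = 919
919 → 9³ + 1³ + 9³ = 1459  — 1459 repeats.
That took 4 steps.

4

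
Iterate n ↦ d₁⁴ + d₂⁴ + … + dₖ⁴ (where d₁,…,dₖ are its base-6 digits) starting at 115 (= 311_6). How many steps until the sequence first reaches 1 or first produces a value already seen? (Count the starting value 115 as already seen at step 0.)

115 = (3,1,1)_6 → 3⁴ + 1⁴ + 1⁴ = 81 + 1 + 1 = 83
83 = (2,1,5)_6 → 2⁴ + 1⁴ + 5⁴ = 16 + 1 + 625 = 642
642 = (2,5,5,0)_6 → 2⁴ + 5⁴ + 5⁴ + 0⁴ = 16 + 625 + 625 + 0 = 1266
1266 = (5,5,1,0)_6 → 5⁴ + 5⁴ + 1⁴ + 0⁴ = 625 + 625 + 1 + 0 = 1251
1251 = (5,4,4,3)_6 → 5⁴ + 4⁴ + 4⁴ + 3⁴ = 625 + 256 + 256 + 81 = 1218
1218 = (5,3,5,0)_6 → 5⁴ + 3⁴ + 5⁴ + 0⁴ = 625 + 81 + 625 + 0 = 1331
1331 = (1,0,0,5,5)_6 → 1⁴ + 0⁴ + 0⁴ + 5⁴ + 5⁴ = 1 + 0 + 0 + 625 + 625 = 1251  — 1251 repeats.
That took 7 steps.

7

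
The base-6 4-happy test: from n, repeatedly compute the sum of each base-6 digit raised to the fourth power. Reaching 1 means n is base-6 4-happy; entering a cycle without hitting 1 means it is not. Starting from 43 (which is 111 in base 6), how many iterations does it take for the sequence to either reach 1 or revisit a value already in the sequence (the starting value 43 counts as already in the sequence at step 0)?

43 = (1,1,1)_6 → 3
3 = (3)_6 → 81
81 = (2,1,3)_6 → 98
98 = (2,4,2)_6 → 288
288 = (1,2,0,0)_6 → 17
17 = (2,5)_6 → 641
641 = (2,5,4,5)_6 → 1522
1522 = (1,1,0,1,4)_6 → 259
259 = (1,1,1,1)_6 → 4
4 = (4)_6 → 256
256 = (1,1,0,4)_6 → 258
258 = (1,1,1,0)_6 → 3  — 3 repeats.
That took 12 steps.

12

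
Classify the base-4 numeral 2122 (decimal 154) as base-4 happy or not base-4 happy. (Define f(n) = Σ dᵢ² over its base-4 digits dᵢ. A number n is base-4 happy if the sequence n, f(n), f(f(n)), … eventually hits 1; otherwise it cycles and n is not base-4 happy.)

base-4 happy

154 = (2,1,2,2)_4 → 2² + 1² + 2² + 2² = 4 + 1 + 4 + 4 = 13
13 = (3,1)_4 → 3² + 1² = 9 + 1 = 10
10 = (2,2)_4 → 2² + 2² = 4 + 4 = 8
8 = (2,0)_4 → 2² + 0² = 4 + 0 = 4
4 = (1,0)_4 → 1² + 0² = 1 + 0 = 1  — reached 1.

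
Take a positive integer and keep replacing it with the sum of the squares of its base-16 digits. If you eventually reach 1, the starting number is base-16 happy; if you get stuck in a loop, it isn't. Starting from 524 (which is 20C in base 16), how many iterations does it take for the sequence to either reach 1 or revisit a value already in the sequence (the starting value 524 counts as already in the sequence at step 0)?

14

524 = (2,0,12)_16 → 148
148 = (9,4)_16 → 97
97 = (6,1)_16 → 37
37 = (2,5)_16 → 29
29 = (1,13)_16 → 170
170 = (10,10)_16 → 200
200 = (12,8)_16 → 208
208 = (13,0)_16 → 169
169 = (10,9)_16 → 181
181 = (11,5)_16 → 146
146 = (9,2)_16 → 85
85 = (5,5)_16 → 50
50 = (3,2)_16 → 13
13 = (13)_16 → 169  — 169 repeats.
That took 14 steps.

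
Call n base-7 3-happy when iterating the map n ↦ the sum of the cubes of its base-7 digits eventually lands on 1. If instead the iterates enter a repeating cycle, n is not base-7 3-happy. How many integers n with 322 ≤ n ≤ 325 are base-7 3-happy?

1

322: 322 → 280 → 250 → 250  (repeats 250)
323: 323 → 281 → 251 → 341 → 557 → 137 → 197 → 65 → 17 → 35 → 125 → 251  (repeats 251)
324: 324 → 288 → 342 → 648 → 282 → 258 → 342  (repeats 342)
325: 325 → 307 → 433 → 343 → 1  (reaches 1)
base-7 3-happy: 325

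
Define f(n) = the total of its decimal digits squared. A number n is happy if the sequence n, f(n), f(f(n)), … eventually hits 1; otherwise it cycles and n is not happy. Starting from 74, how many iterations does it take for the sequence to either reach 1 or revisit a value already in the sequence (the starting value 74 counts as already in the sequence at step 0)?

11

74 → 7² + 4² = 49 + 16 = 65
65 → 6² + 5² = 36 + 25 = 61
61 → 6² + 1² = 36 + 1 = 37
37 → 3² + 7² = 9 + 49 = 58
58 → 5² + 8² = 25 + 64 = 89
89 → 8² + 9² = 64 + 81 = 145
145 → 1² + 4² + 5² = 1 + 16 + 25 = 42
42 → 4² + 2² = 16 + 4 = 20
20 → 2² + 0² = 4 + 0 = 4
4 → 4² = 16
16 → 1² + 6² = 1 + 36 = 37  — 37 repeats.
That took 11 steps.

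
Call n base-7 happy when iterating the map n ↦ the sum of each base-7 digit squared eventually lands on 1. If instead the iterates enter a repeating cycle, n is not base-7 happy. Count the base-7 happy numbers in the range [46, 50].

46: 46 → 52 → 10 → 10  — not base-7 happy
47: 47 → 61 → 27 → 45 → 45  — not base-7 happy
48: 48 → 72 → 14 → 4 → 16 → 8 → 2 → 4  — not base-7 happy
49: 49 → 1  — base-7 happy
50: 50 → 2 → 4 → 16 → 8 → 2  — not base-7 happy
base-7 happy: 49

1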